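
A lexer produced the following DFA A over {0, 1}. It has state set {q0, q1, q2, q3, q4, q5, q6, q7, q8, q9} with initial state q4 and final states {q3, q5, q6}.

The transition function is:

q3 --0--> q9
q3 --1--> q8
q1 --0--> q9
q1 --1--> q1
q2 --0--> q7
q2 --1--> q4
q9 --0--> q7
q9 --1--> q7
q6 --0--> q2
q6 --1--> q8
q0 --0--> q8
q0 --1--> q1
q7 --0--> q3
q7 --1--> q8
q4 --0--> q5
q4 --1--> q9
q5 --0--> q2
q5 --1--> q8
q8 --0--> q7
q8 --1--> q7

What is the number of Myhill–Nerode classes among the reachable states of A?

First remove the unreachable states {q0,q1,q6}; 7 states remain.
P0 = {q3,q5} | {q2,q4,q7,q8,q9}.
On input 0, block {q2,q4,q7,q8,q9} splits into {q2,q8,q9} and {q4,q7}.
Stable partition: {q3,q5} | {q2,q8,q9} | {q4,q7} — 3 equivalence classes.

3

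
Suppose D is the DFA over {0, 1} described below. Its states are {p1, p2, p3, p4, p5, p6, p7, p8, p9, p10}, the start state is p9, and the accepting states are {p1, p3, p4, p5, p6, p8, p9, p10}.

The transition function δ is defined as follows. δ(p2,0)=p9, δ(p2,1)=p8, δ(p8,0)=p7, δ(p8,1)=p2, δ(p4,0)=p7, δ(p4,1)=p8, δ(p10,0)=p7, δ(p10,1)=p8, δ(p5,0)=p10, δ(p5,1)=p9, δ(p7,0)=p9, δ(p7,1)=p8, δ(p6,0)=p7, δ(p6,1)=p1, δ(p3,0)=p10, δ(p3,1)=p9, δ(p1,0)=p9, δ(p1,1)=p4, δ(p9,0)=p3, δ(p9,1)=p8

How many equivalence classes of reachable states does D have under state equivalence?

Reachable states from the start: {p2,p3,p7,p8,p9,p10}. Unreachable: {p1,p4,p5,p6} — drop them.
Start with accepting vs non-accepting: {p3,p8,p9,p10} | {p2,p7}.
Split {p3,p8,p9,p10} by δ(·,0) → {p3,p9} and {p8,p10}.
Refine {p3,p9} on symbol 0: members go to different blocks, giving {p3} and {p9}.
Refine {p8,p10} on symbol 1: members go to different blocks, giving {p8} and {p10}.
The partition is now stable with 5 blocks: {p3} | {p2,p7} | {p8} | {p9} | {p10}.

5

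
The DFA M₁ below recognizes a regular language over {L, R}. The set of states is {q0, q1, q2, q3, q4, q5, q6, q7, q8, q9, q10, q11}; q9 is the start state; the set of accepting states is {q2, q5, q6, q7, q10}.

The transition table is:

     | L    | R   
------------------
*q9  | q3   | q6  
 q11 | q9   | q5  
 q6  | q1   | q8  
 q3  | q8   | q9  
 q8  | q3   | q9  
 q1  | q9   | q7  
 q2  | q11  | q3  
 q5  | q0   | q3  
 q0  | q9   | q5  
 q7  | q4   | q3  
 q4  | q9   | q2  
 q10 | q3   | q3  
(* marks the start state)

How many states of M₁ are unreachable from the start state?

No path from q9 leads to q10; the other 11 states are all reachable.

1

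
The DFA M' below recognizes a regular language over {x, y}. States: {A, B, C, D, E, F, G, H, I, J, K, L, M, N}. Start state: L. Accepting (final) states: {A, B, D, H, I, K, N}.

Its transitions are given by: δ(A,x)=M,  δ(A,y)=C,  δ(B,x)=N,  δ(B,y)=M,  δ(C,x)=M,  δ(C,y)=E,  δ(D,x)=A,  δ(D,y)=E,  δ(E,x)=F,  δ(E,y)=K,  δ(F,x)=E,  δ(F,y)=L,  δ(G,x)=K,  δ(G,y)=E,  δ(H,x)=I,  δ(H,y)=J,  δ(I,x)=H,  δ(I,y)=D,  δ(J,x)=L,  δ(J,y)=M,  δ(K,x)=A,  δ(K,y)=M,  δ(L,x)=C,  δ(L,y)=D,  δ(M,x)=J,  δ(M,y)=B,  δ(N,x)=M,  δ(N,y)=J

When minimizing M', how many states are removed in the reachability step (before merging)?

3

No path from L leads to G, H, I; the other 11 states are all reachable.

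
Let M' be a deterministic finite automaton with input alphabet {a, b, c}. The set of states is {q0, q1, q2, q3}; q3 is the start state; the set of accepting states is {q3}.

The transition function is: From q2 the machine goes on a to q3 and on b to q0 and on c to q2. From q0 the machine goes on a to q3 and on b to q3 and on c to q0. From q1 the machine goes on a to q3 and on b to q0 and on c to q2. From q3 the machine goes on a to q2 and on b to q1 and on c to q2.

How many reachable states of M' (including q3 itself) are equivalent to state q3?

1

All states are reachable from the start state.
Start with accepting vs non-accepting: {q3} | {q0,q1,q2}.
On input b, block {q0,q1,q2} splits into {q1,q2} and {q0}.
The partition is now stable with 3 blocks: {q3} | {q1,q2} | {q0}.
State q3 belongs to the block {q3}, which has 1 states.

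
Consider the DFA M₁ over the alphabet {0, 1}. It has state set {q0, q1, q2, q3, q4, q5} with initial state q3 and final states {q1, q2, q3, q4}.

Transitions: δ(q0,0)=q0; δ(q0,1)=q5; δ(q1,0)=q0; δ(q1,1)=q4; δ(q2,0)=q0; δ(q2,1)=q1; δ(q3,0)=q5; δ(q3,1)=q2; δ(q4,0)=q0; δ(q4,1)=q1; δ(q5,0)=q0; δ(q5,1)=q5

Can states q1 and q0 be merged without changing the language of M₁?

No

P0 = {q1,q2,q3,q4} | {q0,q5}.
No further refinement is possible. Final partition (2 blocks): {q1,q2,q3,q4} | {q0,q5}.
q1 and q0 end up in different blocks, so they are distinguishable. For instance, the string 'ε' is accepted from only q1.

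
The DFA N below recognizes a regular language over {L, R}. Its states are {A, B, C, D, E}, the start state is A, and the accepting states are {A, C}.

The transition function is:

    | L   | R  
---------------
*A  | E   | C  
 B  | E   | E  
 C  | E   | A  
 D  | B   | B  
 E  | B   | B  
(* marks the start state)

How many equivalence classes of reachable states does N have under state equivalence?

2

States {D} cannot be reached from the start state, so discard them.
P0 = {A,C} | {B,E}.
No further refinement is possible. Final partition (2 blocks): {A,C} | {B,E}.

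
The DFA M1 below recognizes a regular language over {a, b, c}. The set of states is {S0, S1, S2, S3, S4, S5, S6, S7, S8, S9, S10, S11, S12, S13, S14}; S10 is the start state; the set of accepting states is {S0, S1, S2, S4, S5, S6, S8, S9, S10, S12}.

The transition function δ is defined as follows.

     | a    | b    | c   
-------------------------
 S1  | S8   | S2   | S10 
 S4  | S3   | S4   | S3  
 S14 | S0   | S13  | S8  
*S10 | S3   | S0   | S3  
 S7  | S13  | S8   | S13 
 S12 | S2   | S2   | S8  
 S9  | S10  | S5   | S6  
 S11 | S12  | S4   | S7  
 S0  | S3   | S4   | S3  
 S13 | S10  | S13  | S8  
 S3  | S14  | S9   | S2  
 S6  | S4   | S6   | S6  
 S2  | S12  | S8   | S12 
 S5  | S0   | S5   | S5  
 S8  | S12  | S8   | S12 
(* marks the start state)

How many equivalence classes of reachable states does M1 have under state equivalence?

Reachable states from the start: {S0,S2,S3,S4,S5,S6,S8,S9,S10,S12,S13,S14}. Unreachable: {S1,S7,S11} — drop them.
Initial partition by acceptance: {S0,S2,S4,S5,S6,S8,S9,S10,S12} | {S3,S13,S14}.
Split {S0,S2,S4,S5,S6,S8,S9,S10,S12} by δ(·,a) → {S2,S5,S6,S8,S9,S12} and {S0,S4,S10}.
Refine {S2,S5,S6,S8,S9,S12} on symbol a: members go to different blocks, giving {S2,S8,S12} and {S5,S6,S9}.
Refine {S3,S13,S14} on symbol a: members go to different blocks, giving {S13,S14} and {S3}.
No further refinement is possible. Final partition (5 blocks): {S2,S8,S12} | {S13,S14} | {S0,S4,S10} | {S5,S6,S9} | {S3}.

5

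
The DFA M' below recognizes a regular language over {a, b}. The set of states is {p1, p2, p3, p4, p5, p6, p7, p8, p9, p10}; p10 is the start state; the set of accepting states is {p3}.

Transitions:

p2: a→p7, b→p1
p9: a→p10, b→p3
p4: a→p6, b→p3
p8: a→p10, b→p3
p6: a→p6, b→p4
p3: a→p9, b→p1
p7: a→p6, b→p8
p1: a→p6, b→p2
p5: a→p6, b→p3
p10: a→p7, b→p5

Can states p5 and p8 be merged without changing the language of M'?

All states are reachable from the start state.
Initial partition by acceptance: {p3} | {p1,p2,p4,p5,p6,p7,p8,p9,p10}.
On input b, block {p1,p2,p4,p5,p6,p7,p8,p9,p10} splits into {p1,p2,p6,p7,p10} and {p4,p5,p8,p9}.
Refine {p1,p2,p6,p7,p10} on symbol b: members go to different blocks, giving {p6,p7,p10} and {p1,p2}.
The partition is now stable with 4 blocks: {p3} | {p6,p7,p10} | {p4,p5,p8,p9} | {p1,p2}.
p5 and p8 lie in the same block of the stable partition, so they are equivalent — no string distinguishes them.

Yes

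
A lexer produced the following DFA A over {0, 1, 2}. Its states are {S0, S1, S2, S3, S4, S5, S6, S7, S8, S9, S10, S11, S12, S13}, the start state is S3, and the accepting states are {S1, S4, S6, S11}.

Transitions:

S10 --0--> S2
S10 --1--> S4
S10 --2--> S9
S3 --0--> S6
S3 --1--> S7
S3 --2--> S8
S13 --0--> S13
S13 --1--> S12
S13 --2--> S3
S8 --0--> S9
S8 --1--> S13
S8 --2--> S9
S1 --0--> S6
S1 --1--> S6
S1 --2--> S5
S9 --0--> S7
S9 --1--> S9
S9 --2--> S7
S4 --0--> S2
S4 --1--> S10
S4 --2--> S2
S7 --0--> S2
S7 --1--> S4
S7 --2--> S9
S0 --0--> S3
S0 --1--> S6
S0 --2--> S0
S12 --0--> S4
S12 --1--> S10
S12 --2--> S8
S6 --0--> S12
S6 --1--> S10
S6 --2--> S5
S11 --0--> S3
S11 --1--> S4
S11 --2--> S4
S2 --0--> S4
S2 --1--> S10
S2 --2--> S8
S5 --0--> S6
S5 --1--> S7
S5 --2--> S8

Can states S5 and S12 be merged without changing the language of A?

First remove the unreachable states {S0,S1,S11}; 11 states remain.
Start with accepting vs non-accepting: {S4,S6} | {S2,S3,S5,S7,S8,S9,S10,S12,S13}.
On input 0, block {S2,S3,S5,S7,S8,S9,S10,S12,S13} splits into {S7,S8,S9,S10,S13} and {S2,S3,S5,S12}.
Refine {S7,S8,S9,S10,S13} on symbol 0: members go to different blocks, giving {S8,S9,S13} and {S7,S10}.
Split {S8,S9,S13} by δ(·,0) → {S8,S13} and {S9}.
Refine {S8,S13} on symbol 0: members go to different blocks, giving {S8} and {S13}.
The partition is now stable with 6 blocks: {S4,S6} | {S8} | {S2,S3,S5,S12} | {S7,S10} | {S9} | {S13}.
S5 and S12 lie in the same block of the stable partition, so they are equivalent — no string distinguishes them.

Yes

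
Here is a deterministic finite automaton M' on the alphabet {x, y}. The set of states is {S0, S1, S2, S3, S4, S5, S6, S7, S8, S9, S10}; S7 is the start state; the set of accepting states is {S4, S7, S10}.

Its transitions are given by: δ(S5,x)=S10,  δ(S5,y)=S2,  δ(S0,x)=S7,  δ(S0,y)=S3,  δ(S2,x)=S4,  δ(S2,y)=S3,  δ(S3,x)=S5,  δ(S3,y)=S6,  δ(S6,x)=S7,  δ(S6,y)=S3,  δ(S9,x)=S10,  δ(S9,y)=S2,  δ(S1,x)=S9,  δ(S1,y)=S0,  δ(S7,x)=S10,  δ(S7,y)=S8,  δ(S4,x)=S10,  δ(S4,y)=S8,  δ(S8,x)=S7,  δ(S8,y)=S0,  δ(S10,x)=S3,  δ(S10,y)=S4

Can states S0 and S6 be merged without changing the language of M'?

Yes

First remove the unreachable states {S1,S9}; 9 states remain.
Start with accepting vs non-accepting: {S4,S7,S10} | {S0,S2,S3,S5,S6,S8}.
On input x, block {S4,S7,S10} splits into {S4,S7} and {S10}.
On input x, block {S0,S2,S3,S5,S6,S8} splits into {S0,S2,S6,S8} and {S3} and {S5}.
Split {S0,S2,S6,S8} by δ(·,y) → {S0,S2,S6} and {S8}.
No further refinement is possible. Final partition (6 blocks): {S4,S7} | {S0,S2,S6} | {S10} | {S3} | {S5} | {S8}.
S0 and S6 lie in the same block of the stable partition, so they are equivalent — no string distinguishes them.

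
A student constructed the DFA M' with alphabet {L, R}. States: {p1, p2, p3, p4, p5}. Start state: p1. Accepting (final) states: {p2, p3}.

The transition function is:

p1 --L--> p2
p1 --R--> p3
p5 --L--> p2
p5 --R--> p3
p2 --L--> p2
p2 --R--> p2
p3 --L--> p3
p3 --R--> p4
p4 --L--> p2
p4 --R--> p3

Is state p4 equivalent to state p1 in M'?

First remove the unreachable states {p5}; 4 states remain.
Initial partition by acceptance: {p2,p3} | {p1,p4}.
Split {p2,p3} by δ(·,R) → {p2} and {p3}.
No further refinement is possible. Final partition (3 blocks): {p2} | {p1,p4} | {p3}.
p4 and p1 lie in the same block of the stable partition, so they are equivalent — no string distinguishes them.

Yes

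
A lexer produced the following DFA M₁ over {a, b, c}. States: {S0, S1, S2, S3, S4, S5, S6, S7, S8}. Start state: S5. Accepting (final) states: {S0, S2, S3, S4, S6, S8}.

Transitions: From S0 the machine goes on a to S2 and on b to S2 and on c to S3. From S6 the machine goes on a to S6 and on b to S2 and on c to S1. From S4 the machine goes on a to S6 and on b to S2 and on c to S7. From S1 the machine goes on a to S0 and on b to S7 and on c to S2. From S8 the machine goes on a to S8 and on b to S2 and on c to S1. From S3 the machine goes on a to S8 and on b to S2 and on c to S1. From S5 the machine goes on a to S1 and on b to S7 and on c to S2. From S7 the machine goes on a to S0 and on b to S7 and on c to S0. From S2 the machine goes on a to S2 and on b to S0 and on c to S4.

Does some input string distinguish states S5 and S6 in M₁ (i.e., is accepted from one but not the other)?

P0 = {S0,S2,S3,S4,S6,S8} | {S1,S5,S7}.
Refine {S0,S2,S3,S4,S6,S8} on symbol c: members go to different blocks, giving {S3,S4,S6,S8} and {S0,S2}.
Split {S1,S5,S7} by δ(·,a) → {S1,S7} and {S5}.
The partition is now stable with 4 blocks: {S3,S4,S6,S8} | {S1,S7} | {S0,S2} | {S5}.
S5 and S6 end up in different blocks, so they are distinguishable. For instance, the string 'ε' is accepted from only S6.

Yes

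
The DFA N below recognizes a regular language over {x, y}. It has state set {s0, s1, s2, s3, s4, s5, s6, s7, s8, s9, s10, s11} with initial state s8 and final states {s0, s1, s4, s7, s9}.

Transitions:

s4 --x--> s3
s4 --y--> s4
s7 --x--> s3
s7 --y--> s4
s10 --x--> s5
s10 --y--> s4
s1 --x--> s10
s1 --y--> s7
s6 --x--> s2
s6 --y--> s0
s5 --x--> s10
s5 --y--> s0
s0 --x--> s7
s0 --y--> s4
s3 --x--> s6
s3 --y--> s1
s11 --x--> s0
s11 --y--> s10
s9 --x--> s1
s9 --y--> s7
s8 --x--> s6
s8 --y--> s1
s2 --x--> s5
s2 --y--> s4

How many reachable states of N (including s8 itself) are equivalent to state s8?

States {s9,s11} cannot be reached from the start state, so discard them.
Start with accepting vs non-accepting: {s0,s1,s4,s7} | {s2,s3,s5,s6,s8,s10}.
On input x, block {s0,s1,s4,s7} splits into {s1,s4,s7} and {s0}.
Split {s2,s3,s5,s6,s8,s10} by δ(·,y) → {s2,s3,s8,s10} and {s5,s6}.
No further refinement is possible. Final partition (4 blocks): {s1,s4,s7} | {s2,s3,s8,s10} | {s0} | {s5,s6}.
The equivalence class containing s8 is {s2,s3,s8,s10}, of size 4.

4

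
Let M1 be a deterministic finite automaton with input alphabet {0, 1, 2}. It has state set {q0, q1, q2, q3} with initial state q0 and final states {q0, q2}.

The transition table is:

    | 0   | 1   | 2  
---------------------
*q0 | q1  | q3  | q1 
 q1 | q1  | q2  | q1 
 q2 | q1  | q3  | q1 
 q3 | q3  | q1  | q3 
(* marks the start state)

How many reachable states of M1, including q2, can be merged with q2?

Start with accepting vs non-accepting: {q0,q2} | {q1,q3}.
Refine {q1,q3} on symbol 1: members go to different blocks, giving {q1} and {q3}.
No further refinement is possible. Final partition (3 blocks): {q0,q2} | {q1} | {q3}.
State q2 belongs to the block {q0,q2}, which has 2 states.

2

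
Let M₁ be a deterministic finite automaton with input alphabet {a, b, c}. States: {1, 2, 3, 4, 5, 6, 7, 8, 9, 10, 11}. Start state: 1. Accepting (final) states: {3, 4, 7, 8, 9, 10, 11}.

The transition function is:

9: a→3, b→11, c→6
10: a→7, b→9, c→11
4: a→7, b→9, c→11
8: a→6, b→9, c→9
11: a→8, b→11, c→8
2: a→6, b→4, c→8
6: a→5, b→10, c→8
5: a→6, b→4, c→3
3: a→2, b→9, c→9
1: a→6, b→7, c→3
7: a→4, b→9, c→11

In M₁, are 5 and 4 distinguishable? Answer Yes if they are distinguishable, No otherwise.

Yes

All states are reachable from the start state.
P0 = {3,4,7,8,9,10,11} | {1,2,5,6}.
Refine {3,4,7,8,9,10,11} on symbol a: members go to different blocks, giving {4,7,9,10,11} and {3,8}.
Split {4,7,9,10,11} by δ(·,a) → {4,7,10} and {9,11}.
Split {9,11} by δ(·,c) → {9} and {11}.
Stable partition: {4,7,10} | {1,2,5,6} | {3,8} | {9} | {11} — 5 equivalence classes.
5 and 4 end up in different blocks, so they are distinguishable. For instance, the string 'ε' is accepted from only 4.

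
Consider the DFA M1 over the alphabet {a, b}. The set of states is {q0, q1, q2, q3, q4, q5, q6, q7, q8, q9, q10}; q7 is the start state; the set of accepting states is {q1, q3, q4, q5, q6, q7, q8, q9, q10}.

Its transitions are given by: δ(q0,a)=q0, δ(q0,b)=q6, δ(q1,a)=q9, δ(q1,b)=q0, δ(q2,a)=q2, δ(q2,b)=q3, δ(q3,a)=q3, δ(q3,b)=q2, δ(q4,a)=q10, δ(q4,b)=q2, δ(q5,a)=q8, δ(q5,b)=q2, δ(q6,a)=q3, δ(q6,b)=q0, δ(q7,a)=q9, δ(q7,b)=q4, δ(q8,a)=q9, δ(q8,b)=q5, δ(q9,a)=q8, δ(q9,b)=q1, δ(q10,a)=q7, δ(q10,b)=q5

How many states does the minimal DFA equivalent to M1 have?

Initial partition by acceptance: {q1,q3,q4,q5,q6,q7,q8,q9,q10} | {q0,q2}.
Refine {q1,q3,q4,q5,q6,q7,q8,q9,q10} on symbol b: members go to different blocks, giving {q1,q3,q4,q5,q6} and {q7,q8,q9,q10}.
Split {q1,q3,q4,q5,q6} by δ(·,a) → {q1,q4,q5} and {q3,q6}.
Stable partition: {q1,q4,q5} | {q0,q2} | {q7,q8,q9,q10} | {q3,q6} — 4 equivalence classes.

4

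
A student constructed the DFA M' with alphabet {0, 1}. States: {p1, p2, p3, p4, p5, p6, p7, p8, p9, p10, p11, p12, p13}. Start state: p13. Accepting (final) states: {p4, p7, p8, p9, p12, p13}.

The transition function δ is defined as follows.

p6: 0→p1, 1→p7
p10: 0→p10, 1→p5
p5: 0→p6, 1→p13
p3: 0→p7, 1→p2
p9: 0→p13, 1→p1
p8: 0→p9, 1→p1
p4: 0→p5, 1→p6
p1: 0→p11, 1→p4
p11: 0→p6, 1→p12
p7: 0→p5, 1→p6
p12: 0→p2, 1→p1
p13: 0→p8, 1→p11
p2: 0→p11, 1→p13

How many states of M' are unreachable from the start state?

2

No path from p13 leads to p3, p10; the other 11 states are all reachable.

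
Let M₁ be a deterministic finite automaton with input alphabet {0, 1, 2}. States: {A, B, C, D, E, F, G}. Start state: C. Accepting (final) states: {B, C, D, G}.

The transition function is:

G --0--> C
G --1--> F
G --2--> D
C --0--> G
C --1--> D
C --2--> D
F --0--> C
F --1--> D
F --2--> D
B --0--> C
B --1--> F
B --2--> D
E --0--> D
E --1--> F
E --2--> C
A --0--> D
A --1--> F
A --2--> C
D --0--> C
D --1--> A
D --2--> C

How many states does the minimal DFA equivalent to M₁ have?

First remove the unreachable states {B,E}; 5 states remain.
Start with accepting vs non-accepting: {C,D,G} | {A,F}.
Refine {C,D,G} on symbol 1: members go to different blocks, giving {D,G} and {C}.
On input 2, block {D,G} splits into {D} and {G}.
Refine {A,F} on symbol 0: members go to different blocks, giving {A} and {F}.
Stable partition: {D} | {A} | {C} | {G} | {F} — 5 equivalence classes.

5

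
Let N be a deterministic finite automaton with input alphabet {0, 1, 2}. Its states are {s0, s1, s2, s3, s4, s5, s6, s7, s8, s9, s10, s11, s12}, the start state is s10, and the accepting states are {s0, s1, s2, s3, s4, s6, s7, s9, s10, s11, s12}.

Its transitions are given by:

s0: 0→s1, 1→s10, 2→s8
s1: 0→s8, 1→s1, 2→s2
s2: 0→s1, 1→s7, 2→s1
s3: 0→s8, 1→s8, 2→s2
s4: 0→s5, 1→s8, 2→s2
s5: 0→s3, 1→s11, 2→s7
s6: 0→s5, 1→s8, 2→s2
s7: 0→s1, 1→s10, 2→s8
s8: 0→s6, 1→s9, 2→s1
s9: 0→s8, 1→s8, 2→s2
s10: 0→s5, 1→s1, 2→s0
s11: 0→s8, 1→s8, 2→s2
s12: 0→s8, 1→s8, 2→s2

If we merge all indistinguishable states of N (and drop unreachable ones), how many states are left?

First remove the unreachable states {s4,s12}; 11 states remain.
P0 = {s0,s1,s2,s3,s6,s7,s9,s10,s11} | {s5,s8}.
Split {s0,s1,s2,s3,s6,s7,s9,s10,s11} by δ(·,0) → {s1,s3,s6,s9,s10,s11} and {s0,s2,s7}.
Split {s1,s3,s6,s9,s10,s11} by δ(·,1) → {s3,s6,s9,s11} and {s1,s10}.
Split {s5,s8} by δ(·,2) → {s5} and {s8}.
Refine {s3,s6,s9,s11} on symbol 0: members go to different blocks, giving {s3,s9,s11} and {s6}.
On input 1, block {s0,s2,s7} splits into {s0,s7} and {s2}.
Refine {s1,s10} on symbol 0: members go to different blocks, giving {s1} and {s10}.
Stable partition: {s3,s9,s11} | {s5} | {s0,s7} | {s1} | {s8} | {s6} | {s2} | {s10} — 8 equivalence classes.

8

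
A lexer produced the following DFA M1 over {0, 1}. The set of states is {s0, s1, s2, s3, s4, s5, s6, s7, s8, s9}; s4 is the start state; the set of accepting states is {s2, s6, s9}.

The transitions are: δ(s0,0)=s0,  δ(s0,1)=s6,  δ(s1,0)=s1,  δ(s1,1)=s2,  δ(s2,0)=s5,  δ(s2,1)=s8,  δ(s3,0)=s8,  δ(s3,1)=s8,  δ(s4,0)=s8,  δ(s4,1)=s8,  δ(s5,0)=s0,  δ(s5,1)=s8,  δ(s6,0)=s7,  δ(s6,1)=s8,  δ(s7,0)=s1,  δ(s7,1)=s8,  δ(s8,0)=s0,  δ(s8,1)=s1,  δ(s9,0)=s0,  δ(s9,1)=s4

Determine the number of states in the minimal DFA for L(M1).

Reachable states from the start: {s0,s1,s2,s4,s5,s6,s7,s8}. Unreachable: {s3,s9} — drop them.
Initial partition by acceptance: {s2,s6} | {s0,s1,s4,s5,s7,s8}.
Refine {s0,s1,s4,s5,s7,s8} on symbol 1: members go to different blocks, giving {s4,s5,s7,s8} and {s0,s1}.
On input 0, block {s4,s5,s7,s8} splits into {s5,s7,s8} and {s4}.
On input 1, block {s5,s7,s8} splits into {s5,s7} and {s8}.
No further refinement is possible. Final partition (5 blocks): {s2,s6} | {s5,s7} | {s0,s1} | {s4} | {s8}.

5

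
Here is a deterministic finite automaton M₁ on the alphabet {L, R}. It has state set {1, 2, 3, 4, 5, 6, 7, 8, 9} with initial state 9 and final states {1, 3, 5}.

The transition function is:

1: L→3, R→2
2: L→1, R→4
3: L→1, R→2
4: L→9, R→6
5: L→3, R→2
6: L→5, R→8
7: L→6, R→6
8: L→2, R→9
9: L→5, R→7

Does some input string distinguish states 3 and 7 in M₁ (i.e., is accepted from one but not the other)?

Yes

Start with accepting vs non-accepting: {1,3,5} | {2,4,6,7,8,9}.
On input L, block {2,4,6,7,8,9} splits into {2,6,9} and {4,7,8}.
Stable partition: {1,3,5} | {2,6,9} | {4,7,8} — 3 equivalence classes.
3 and 7 end up in different blocks, so they are distinguishable. For instance, the string 'ε' is accepted from only 3.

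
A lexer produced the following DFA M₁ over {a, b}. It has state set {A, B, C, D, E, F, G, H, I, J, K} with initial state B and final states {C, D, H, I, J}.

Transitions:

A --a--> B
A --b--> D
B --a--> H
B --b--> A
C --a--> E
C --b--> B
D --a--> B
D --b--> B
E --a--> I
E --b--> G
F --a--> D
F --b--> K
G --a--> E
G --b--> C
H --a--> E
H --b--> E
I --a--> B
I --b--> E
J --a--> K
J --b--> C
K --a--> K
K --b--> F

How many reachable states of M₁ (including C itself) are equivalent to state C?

4

States {F,J,K} cannot be reached from the start state, so discard them.
Start with accepting vs non-accepting: {C,D,H,I} | {A,B,E,G}.
Refine {A,B,E,G} on symbol a: members go to different blocks, giving {A,G} and {B,E}.
Stable partition: {C,D,H,I} | {A,G} | {B,E} — 3 equivalence classes.
The equivalence class containing C is {C,D,H,I}, of size 4.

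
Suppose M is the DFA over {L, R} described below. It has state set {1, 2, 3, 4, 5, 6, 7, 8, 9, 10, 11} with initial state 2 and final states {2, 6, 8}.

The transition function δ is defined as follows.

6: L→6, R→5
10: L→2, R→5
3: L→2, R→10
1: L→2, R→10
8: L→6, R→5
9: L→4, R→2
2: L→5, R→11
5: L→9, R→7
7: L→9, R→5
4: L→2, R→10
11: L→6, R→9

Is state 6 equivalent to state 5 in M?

Reachable states from the start: {2,4,5,6,7,9,10,11}. Unreachable: {1,3,8} — drop them.
Initial partition by acceptance: {2,6} | {4,5,7,9,10,11}.
Split {2,6} by δ(·,L) → {2} and {6}.
Split {4,5,7,9,10,11} by δ(·,L) → {5,7,9} and {4,10} and {11}.
On input L, block {5,7,9} splits into {5,7} and {9}.
Refine {4,10} on symbol R: members go to different blocks, giving {4} and {10}.
Stable partition: {2} | {5,7} | {6} | {4} | {11} | {9} | {10} — 7 equivalence classes.
6 and 5 end up in different blocks, so they are distinguishable. For instance, the string 'ε' is accepted from only 6.

No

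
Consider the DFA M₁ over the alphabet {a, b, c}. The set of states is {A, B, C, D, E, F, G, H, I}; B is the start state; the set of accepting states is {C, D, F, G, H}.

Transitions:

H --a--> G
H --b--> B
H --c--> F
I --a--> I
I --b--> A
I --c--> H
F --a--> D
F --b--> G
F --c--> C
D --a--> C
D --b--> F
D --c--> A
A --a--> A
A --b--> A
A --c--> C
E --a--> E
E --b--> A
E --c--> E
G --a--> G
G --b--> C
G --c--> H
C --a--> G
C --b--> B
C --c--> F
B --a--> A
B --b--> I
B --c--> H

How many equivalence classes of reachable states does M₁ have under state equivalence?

5

First remove the unreachable states {E}; 8 states remain.
Start with accepting vs non-accepting: {C,D,F,G,H} | {A,B,I}.
Refine {C,D,F,G,H} on symbol b: members go to different blocks, giving {D,F,G} and {C,H}.
On input a, block {D,F,G} splits into {F,G} and {D}.
On input a, block {F,G} splits into {F} and {G}.
Stable partition: {F} | {A,B,I} | {C,H} | {D} | {G} — 5 equivalence classes.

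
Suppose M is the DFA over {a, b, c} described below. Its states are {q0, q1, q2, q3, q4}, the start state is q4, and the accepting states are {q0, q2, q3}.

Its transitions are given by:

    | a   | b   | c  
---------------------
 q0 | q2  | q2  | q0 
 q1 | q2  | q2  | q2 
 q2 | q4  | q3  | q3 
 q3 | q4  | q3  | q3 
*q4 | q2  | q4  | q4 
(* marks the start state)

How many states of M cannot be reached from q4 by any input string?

2

No path from q4 leads to q0, q1; the other 3 states are all reachable.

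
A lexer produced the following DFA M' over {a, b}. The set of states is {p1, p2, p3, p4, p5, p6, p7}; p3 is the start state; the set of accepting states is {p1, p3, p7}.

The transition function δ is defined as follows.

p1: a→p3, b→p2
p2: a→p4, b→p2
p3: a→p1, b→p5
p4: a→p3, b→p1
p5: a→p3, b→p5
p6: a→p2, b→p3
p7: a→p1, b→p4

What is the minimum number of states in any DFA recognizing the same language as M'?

First remove the unreachable states {p6,p7}; 5 states remain.
Initial partition by acceptance: {p1,p3} | {p2,p4,p5}.
Split {p2,p4,p5} by δ(·,a) → {p4,p5} and {p2}.
Split {p1,p3} by δ(·,b) → {p1} and {p3}.
Split {p4,p5} by δ(·,b) → {p4} and {p5}.
No further refinement is possible. Final partition (5 blocks): {p1} | {p4} | {p2} | {p3} | {p5}.

5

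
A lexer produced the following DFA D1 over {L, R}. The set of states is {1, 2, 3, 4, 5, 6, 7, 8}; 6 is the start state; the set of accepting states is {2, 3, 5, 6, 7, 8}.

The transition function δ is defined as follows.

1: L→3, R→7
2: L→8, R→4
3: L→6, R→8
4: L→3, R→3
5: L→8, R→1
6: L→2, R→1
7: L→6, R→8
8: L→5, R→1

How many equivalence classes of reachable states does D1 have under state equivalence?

3

Every state is reachable, so we keep all 8.
Initial partition by acceptance: {2,3,5,6,7,8} | {1,4}.
Split {2,3,5,6,7,8} by δ(·,R) → {2,5,6,8} and {3,7}.
The partition is now stable with 3 blocks: {2,5,6,8} | {1,4} | {3,7}.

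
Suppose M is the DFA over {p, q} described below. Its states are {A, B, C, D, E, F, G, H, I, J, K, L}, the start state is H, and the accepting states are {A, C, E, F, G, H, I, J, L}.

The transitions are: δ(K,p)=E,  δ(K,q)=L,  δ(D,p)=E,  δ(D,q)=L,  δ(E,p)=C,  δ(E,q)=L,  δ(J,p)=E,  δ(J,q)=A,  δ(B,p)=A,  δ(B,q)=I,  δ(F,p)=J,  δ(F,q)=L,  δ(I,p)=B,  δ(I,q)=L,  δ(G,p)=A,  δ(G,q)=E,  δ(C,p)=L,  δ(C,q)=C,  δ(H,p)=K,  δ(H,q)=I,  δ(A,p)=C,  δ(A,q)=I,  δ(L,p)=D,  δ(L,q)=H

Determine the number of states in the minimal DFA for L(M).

4

Reachable states from the start: {A,B,C,D,E,H,I,K,L}. Unreachable: {F,G,J} — drop them.
P0 = {A,C,E,H,I,L} | {B,D,K}.
Refine {A,C,E,H,I,L} on symbol p: members go to different blocks, giving {A,C,E} and {H,I,L}.
On input p, block {A,C,E} splits into {A,E} and {C}.
No further refinement is possible. Final partition (4 blocks): {A,E} | {B,D,K} | {H,I,L} | {C}.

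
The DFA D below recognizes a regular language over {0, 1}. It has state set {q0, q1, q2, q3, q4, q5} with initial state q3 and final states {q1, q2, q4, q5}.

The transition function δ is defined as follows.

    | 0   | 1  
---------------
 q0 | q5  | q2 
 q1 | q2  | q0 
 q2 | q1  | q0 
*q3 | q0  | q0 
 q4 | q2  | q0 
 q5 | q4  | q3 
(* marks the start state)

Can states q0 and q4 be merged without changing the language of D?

Every state is reachable, so we keep all 6.
Initial partition by acceptance: {q1,q2,q4,q5} | {q0,q3}.
Refine {q0,q3} on symbol 0: members go to different blocks, giving {q0} and {q3}.
On input 1, block {q1,q2,q4,q5} splits into {q1,q2,q4} and {q5}.
The partition is now stable with 4 blocks: {q1,q2,q4} | {q0} | {q3} | {q5}.
q0 and q4 end up in different blocks, so they are distinguishable. For instance, the string 'ε' is accepted from only q4.

No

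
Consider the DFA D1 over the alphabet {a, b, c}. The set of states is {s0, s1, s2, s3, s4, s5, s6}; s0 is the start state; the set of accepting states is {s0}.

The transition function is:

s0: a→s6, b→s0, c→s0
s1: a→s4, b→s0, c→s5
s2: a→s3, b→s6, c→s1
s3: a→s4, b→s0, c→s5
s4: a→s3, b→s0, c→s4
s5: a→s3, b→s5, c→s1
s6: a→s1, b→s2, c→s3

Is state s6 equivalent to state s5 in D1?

Yes

Every state is reachable, so we keep all 7.
Initial partition by acceptance: {s0} | {s1,s2,s3,s4,s5,s6}.
Split {s1,s2,s3,s4,s5,s6} by δ(·,b) → {s1,s3,s4} and {s2,s5,s6}.
Split {s1,s3,s4} by δ(·,c) → {s1,s3} and {s4}.
The partition is now stable with 4 blocks: {s0} | {s1,s3} | {s2,s5,s6} | {s4}.
s6 and s5 lie in the same block of the stable partition, so they are equivalent — no string distinguishes them.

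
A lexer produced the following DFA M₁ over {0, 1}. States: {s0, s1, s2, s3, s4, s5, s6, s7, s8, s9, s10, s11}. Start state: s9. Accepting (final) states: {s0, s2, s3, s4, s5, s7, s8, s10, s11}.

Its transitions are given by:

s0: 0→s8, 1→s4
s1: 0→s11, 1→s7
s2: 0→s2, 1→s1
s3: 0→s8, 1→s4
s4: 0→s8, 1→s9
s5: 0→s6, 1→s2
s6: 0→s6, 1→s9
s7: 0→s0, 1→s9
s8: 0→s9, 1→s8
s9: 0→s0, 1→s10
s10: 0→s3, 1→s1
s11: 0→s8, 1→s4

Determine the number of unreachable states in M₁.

3

BFS from s9 reaches {s0, s1, s3, s4, s7, s8, s9, s10, s11}; the 3 state(s) s2, s5, s6 are never visited.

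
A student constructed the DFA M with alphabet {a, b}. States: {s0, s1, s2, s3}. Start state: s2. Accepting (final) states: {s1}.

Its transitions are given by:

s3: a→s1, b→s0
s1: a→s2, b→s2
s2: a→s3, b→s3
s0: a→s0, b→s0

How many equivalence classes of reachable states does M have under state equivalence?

4

All states are reachable from the start state.
Initial partition by acceptance: {s1} | {s0,s2,s3}.
Refine {s0,s2,s3} on symbol a: members go to different blocks, giving {s0,s2} and {s3}.
Refine {s0,s2} on symbol a: members go to different blocks, giving {s0} and {s2}.
Stable partition: {s1} | {s0} | {s3} | {s2} — 4 equivalence classes.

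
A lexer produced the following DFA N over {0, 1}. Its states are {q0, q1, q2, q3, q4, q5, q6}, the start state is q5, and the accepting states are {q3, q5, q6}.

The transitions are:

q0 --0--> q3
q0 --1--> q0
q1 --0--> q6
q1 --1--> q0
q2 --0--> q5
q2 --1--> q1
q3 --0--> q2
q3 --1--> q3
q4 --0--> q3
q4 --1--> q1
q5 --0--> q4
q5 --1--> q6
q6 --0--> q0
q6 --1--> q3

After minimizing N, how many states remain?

2

Every state is reachable, so we keep all 7.
P0 = {q3,q5,q6} | {q0,q1,q2,q4}.
The partition is now stable with 2 blocks: {q3,q5,q6} | {q0,q1,q2,q4}.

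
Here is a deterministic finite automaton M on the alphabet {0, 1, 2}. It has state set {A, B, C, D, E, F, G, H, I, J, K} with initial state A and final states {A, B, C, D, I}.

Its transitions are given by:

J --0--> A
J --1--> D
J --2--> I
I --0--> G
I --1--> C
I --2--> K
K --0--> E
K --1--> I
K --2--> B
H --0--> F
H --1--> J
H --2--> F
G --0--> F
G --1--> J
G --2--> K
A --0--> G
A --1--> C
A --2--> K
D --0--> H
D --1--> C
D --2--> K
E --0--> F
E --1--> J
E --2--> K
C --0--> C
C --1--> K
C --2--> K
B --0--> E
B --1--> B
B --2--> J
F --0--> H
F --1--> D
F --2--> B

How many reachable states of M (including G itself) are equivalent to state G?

All states are reachable from the start state.
Start with accepting vs non-accepting: {A,B,C,D,I} | {E,F,G,H,J,K}.
Refine {A,B,C,D,I} on symbol 0: members go to different blocks, giving {A,B,D,I} and {C}.
Split {A,B,D,I} by δ(·,1) → {A,D,I} and {B}.
Split {E,F,G,H,J,K} by δ(·,0) → {E,F,G,H,K} and {J}.
Split {E,F,G,H,K} by δ(·,1) → {E,G,H} and {F,K}.
Stable partition: {A,D,I} | {E,G,H} | {C} | {B} | {J} | {F,K} — 6 equivalence classes.
The equivalence class containing G is {E,G,H}, of size 3.

3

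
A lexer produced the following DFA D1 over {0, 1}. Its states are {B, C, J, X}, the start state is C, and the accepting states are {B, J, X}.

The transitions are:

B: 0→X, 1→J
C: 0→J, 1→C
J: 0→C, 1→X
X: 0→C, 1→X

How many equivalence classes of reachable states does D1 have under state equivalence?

States {B} cannot be reached from the start state, so discard them.
P0 = {J,X} | {C}.
No further refinement is possible. Final partition (2 blocks): {J,X} | {C}.

2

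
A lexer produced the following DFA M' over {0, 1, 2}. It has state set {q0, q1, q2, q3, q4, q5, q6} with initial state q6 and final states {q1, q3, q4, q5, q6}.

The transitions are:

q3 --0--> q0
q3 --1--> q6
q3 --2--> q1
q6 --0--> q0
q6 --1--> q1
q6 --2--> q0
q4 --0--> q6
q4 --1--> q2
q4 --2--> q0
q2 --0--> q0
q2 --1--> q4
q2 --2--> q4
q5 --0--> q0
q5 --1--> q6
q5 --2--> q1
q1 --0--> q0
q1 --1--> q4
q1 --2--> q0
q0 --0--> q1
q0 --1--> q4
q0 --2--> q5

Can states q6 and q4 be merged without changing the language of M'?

No

First remove the unreachable states {q3}; 6 states remain.
P0 = {q1,q4,q5,q6} | {q0,q2}.
Split {q1,q4,q5,q6} by δ(·,0) → {q1,q5,q6} and {q4}.
On input 1, block {q1,q5,q6} splits into {q5,q6} and {q1}.
Split {q5,q6} by δ(·,1) → {q5} and {q6}.
On input 0, block {q0,q2} splits into {q0} and {q2}.
No further refinement is possible. Final partition (6 blocks): {q5} | {q0} | {q4} | {q1} | {q6} | {q2}.
q6 and q4 end up in different blocks, so they are distinguishable. For instance, the string '0' is accepted from only q4.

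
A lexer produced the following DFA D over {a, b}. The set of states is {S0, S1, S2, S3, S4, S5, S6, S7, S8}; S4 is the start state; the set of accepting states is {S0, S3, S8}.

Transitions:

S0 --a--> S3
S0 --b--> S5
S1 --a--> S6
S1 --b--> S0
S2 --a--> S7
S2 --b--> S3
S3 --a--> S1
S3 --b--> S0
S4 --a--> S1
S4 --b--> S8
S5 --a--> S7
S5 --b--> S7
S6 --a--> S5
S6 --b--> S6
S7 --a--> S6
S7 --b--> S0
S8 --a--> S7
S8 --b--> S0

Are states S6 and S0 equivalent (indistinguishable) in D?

No

Reachable states from the start: {S0,S1,S3,S4,S5,S6,S7,S8}. Unreachable: {S2} — drop them.
P0 = {S0,S3,S8} | {S1,S4,S5,S6,S7}.
On input a, block {S0,S3,S8} splits into {S3,S8} and {S0}.
Refine {S1,S4,S5,S6,S7} on symbol b: members go to different blocks, giving {S1,S7} and {S5,S6} and {S4}.
On input a, block {S5,S6} splits into {S5} and {S6}.
Stable partition: {S3,S8} | {S1,S7} | {S0} | {S5} | {S4} | {S6} — 6 equivalence classes.
S6 and S0 end up in different blocks, so they are distinguishable. For instance, the string 'ε' is accepted from only S0.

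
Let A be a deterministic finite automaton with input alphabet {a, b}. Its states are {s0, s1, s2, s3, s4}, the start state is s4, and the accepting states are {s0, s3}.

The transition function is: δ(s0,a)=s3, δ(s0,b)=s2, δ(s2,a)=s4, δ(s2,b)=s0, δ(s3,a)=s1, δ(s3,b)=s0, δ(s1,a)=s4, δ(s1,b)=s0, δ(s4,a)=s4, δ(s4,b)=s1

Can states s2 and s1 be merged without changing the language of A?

Yes

P0 = {s0,s3} | {s1,s2,s4}.
Split {s0,s3} by δ(·,a) → {s0} and {s3}.
Split {s1,s2,s4} by δ(·,b) → {s1,s2} and {s4}.
The partition is now stable with 4 blocks: {s0} | {s1,s2} | {s3} | {s4}.
s2 and s1 lie in the same block of the stable partition, so they are equivalent — no string distinguishes them.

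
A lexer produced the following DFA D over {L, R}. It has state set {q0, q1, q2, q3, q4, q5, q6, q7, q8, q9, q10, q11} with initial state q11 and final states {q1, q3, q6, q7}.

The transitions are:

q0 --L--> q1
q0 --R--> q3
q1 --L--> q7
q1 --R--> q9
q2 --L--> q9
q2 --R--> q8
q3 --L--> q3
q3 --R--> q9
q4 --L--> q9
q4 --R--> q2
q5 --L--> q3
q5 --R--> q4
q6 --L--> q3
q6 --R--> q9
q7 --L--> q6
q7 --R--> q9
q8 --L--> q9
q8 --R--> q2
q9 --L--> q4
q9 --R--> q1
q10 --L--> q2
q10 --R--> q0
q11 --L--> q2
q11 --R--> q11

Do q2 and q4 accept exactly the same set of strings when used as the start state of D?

Yes

Reachable states from the start: {q1,q2,q3,q4,q6,q7,q8,q9,q11}. Unreachable: {q0,q5,q10} — drop them.
Start with accepting vs non-accepting: {q1,q3,q6,q7} | {q2,q4,q8,q9,q11}.
Refine {q2,q4,q8,q9,q11} on symbol R: members go to different blocks, giving {q2,q4,q8,q11} and {q9}.
Split {q2,q4,q8,q11} by δ(·,L) → {q2,q4,q8} and {q11}.
Stable partition: {q1,q3,q6,q7} | {q2,q4,q8} | {q9} | {q11} — 4 equivalence classes.
q2 and q4 lie in the same block of the stable partition, so they are equivalent — no string distinguishes them.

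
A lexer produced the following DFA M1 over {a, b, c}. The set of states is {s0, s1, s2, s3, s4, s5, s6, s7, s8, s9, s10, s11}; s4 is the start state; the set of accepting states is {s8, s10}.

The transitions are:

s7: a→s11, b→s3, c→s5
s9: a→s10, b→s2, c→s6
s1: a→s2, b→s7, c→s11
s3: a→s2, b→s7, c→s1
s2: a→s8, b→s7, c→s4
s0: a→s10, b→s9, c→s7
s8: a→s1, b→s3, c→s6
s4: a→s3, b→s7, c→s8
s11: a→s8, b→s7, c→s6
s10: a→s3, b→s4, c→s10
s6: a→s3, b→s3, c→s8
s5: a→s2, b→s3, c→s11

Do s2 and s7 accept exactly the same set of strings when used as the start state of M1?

No

States {s0,s9,s10} cannot be reached from the start state, so discard them.
P0 = {s8} | {s1,s2,s3,s4,s5,s6,s7,s11}.
Split {s1,s2,s3,s4,s5,s6,s7,s11} by δ(·,a) → {s1,s3,s4,s5,s6,s7} and {s2,s11}.
Refine {s1,s3,s4,s5,s6,s7} on symbol a: members go to different blocks, giving {s1,s3,s5,s7} and {s4,s6}.
Refine {s1,s3,s5,s7} on symbol c: members go to different blocks, giving {s1,s5} and {s3,s7}.
Stable partition: {s8} | {s1,s5} | {s2,s11} | {s4,s6} | {s3,s7} — 5 equivalence classes.
s2 and s7 end up in different blocks, so they are distinguishable. For instance, the string 'a' is accepted from only s2.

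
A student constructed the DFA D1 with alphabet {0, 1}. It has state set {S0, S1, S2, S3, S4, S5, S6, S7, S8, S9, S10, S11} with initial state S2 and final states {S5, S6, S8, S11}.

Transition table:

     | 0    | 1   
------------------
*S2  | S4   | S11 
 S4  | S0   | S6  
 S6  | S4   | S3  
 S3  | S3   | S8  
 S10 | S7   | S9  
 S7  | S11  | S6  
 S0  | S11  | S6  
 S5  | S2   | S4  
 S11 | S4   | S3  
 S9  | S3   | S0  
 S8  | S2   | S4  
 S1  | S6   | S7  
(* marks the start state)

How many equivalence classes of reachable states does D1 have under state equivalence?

Reachable states from the start: {S0,S2,S3,S4,S6,S8,S11}. Unreachable: {S1,S5,S7,S9,S10} — drop them.
Start with accepting vs non-accepting: {S6,S8,S11} | {S0,S2,S3,S4}.
On input 0, block {S0,S2,S3,S4} splits into {S2,S3,S4} and {S0}.
Refine {S2,S3,S4} on symbol 0: members go to different blocks, giving {S2,S3} and {S4}.
Split {S6,S8,S11} by δ(·,0) → {S6,S11} and {S8}.
Refine {S2,S3} on symbol 0: members go to different blocks, giving {S2} and {S3}.
Stable partition: {S6,S11} | {S2} | {S0} | {S4} | {S8} | {S3} — 6 equivalence classes.

6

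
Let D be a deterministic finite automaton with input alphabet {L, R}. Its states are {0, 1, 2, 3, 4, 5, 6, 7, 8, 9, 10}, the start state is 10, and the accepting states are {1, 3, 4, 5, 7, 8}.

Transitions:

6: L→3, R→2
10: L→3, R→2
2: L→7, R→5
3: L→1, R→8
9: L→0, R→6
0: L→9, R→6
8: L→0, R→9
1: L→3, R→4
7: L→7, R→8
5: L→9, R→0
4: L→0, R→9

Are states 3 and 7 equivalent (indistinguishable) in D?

Yes

Start with accepting vs non-accepting: {1,3,4,5,7,8} | {0,2,6,9,10}.
Refine {1,3,4,5,7,8} on symbol L: members go to different blocks, giving {1,3,7} and {4,5,8}.
Refine {0,2,6,9,10} on symbol L: members go to different blocks, giving {2,6,10} and {0,9}.
Refine {2,6,10} on symbol R: members go to different blocks, giving {6,10} and {2}.
The partition is now stable with 5 blocks: {1,3,7} | {6,10} | {4,5,8} | {0,9} | {2}.
3 and 7 lie in the same block of the stable partition, so they are equivalent — no string distinguishes them.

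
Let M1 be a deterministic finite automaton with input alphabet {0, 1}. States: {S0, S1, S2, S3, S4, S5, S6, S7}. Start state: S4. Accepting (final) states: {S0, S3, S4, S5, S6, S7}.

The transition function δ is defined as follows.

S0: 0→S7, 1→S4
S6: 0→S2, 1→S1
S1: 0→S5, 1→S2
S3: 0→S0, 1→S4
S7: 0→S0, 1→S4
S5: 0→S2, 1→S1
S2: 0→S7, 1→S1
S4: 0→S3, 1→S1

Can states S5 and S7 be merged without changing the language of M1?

States {S6} cannot be reached from the start state, so discard them.
P0 = {S0,S3,S4,S5,S7} | {S1,S2}.
On input 0, block {S0,S3,S4,S5,S7} splits into {S0,S3,S4,S7} and {S5}.
On input 1, block {S0,S3,S4,S7} splits into {S0,S3,S7} and {S4}.
Split {S1,S2} by δ(·,0) → {S1} and {S2}.
The partition is now stable with 5 blocks: {S0,S3,S7} | {S1} | {S5} | {S4} | {S2}.
S5 and S7 end up in different blocks, so they are distinguishable. For instance, the string '0' is accepted from only S7.

No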